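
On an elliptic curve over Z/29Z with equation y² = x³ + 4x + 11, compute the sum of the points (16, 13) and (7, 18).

(16, 13) + (7, 18). λ = (18 - 13)/(7 - 16) ≡ 5/20 mod 29. 20⁻¹ ≡ 16 (mod 29) since 20·16 = 320 ≡ 1, so λ ≡ 22.
  x = λ² - 16 - 7 = 484 - 23 ≡ 26; y = λ·(16 - 26) - 13 ≡ 28. → (26, 28)

(26, 28)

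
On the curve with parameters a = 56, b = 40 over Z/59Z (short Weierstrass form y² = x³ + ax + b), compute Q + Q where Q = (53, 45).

tangent at (53, 45): λ = (3·53² + 56)/(2·45) ≡ 46/31. 31⁻¹ ≡ 40 (mod 59), so λ ≡ 46·40 ≡ 11.
  x = λ² - 53 - 53 = 121 - 106 ≡ 15; y = λ·(53 - 15) - 45 ≡ 19. → (15, 19)

(15, 19)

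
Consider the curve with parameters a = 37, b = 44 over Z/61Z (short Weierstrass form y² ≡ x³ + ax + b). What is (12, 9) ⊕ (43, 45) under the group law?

(5, 7)

(12, 9) + (43, 45). λ = (45 - 9)/(43 - 12) ≡ 36/31 mod 61. 31⁻¹ ≡ 2 (mod 61), so λ ≡ 11.
  x = λ² - 12 - 43 = 121 - 55 ≡ 5; y = λ·(12 - 5) - 9 ≡ 7. → (5, 7)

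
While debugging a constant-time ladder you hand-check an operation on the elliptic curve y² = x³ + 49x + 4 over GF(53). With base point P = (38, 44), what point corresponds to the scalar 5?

Double-and-add on 5 = (101)₂. Start with P = (38, 44) for the leading 1-bit.
double: tangent at (38, 44): λ = (3·38² + 49)/(2·44) ≡ 35/35. 35⁻¹ ≡ 50 (mod 53), so λ ≡ 35·50 ≡ 1.
  x = λ² - 38 - 38 = 1 - 76 ≡ 31; y = λ·(38 - 31) - 44 ≡ 16. → (31, 16)
double: tangent at (31, 16): λ = (3·31² + 49)/(2·16) ≡ 17/32. 32⁻¹ ≡ 5 (mod 53) since 32·5 = 160 ≡ 1, so λ ≡ 17·5 ≡ 32.
  x = λ² - 31 - 31 = 1024 - 62 ≡ 8; y = λ·(31 - 8) - 16 ≡ 31. → (8, 31)
add P: (8, 31) + (38, 44). λ = (44 - 31)/(38 - 8) ≡ 13/30 mod 53. 30⁻¹ ≡ 23 (mod 53), so λ ≡ 34.
  x = λ² - 8 - 38 = 1156 - 46 ≡ 50; y = λ·(8 - 50) - 31 ≡ 25. → (50, 25)

(50, 25)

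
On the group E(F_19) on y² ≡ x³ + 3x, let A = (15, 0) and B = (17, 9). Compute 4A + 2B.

(1, 17)

First 4A:
Double-and-add on 4 = (100)₂. Start with A = (15, 0) for the leading 1-bit.
double: (15, 0) + (15, 0): same x and y₁ ≡ -y₂, so the sum is the point at infinity.
double: the point at infinity + the point at infinity = the point at infinity (identity).
4A = the point at infinity.
Next 2B:
Repeated addition: build up to 2B.
2B: tangent at (17, 9): λ = (3·17² + 3)/(2·9) ≡ 15/18. 18⁻¹ ≡ 18 (mod 19) since 18·18 = 324 ≡ 1, so λ ≡ 15·18 ≡ 4.
  x = λ² - 17 - 17 = 16 - 34 ≡ 1; y = λ·(17 - 1) - 9 ≡ 17. → (1, 17)
2B = (1, 17).
Finally 4A + 2B:
the point at infinity + (1, 17) = (1, 17) (identity).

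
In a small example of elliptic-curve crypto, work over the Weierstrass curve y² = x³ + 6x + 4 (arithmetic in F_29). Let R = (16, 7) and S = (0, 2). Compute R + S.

(8, 10)

(16, 7) + (0, 2). λ = (2 - 7)/(0 - 16) ≡ 24/13 mod 29. 13⁻¹ ≡ 9 (mod 29), so λ ≡ 13.
  x = λ² - 16 - 0 = 169 - 16 ≡ 8; y = λ·(16 - 8) - 7 ≡ 10. → (8, 10)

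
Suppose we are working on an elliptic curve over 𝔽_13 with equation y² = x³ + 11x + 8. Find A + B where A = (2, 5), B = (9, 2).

(2, 5) + (9, 2). λ = (2 - 5)/(9 - 2) ≡ 10/7 mod 13. 7⁻¹ ≡ 2 (mod 13) since 7·2 = 14 ≡ 1, so λ ≡ 7.
  x = λ² - 2 - 9 = 49 - 11 ≡ 12; y = λ·(2 - 12) - 5 ≡ 3. → (12, 3)

(12, 3)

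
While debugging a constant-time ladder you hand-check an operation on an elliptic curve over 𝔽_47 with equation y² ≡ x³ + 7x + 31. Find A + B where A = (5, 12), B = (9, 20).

(37, 18)

(5, 12) + (9, 20). λ = (20 - 12)/(9 - 5) ≡ 8/4 mod 47. 4⁻¹ ≡ 12 (mod 47) since 4·12 = 48 ≡ 1, so λ ≡ 2.
  x = λ² - 5 - 9 = 4 - 14 ≡ 37; y = λ·(5 - 37) - 12 ≡ 18. → (37, 18)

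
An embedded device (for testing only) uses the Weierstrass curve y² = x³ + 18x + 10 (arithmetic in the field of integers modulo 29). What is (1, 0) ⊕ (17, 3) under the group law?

(1, 0) + (17, 3). λ = (3 - 0)/(17 - 1) ≡ 3/16 mod 29. 16⁻¹ ≡ 20 (mod 29) since 16·20 = 320 ≡ 1, so λ ≡ 2.
  x = λ² - 1 - 17 = 4 - 18 ≡ 15; y = λ·(1 - 15) - 0 ≡ 1. → (15, 1)

(15, 1)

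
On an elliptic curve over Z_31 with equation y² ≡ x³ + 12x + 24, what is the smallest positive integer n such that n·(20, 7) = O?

2P: tangent at (20, 7): λ = (3·20² + 12)/(2·7) ≡ 3/14. 14⁻¹ ≡ 20 (mod 31), so λ ≡ 3·20 ≡ 29.
  x = λ² - 20 - 20 = 841 - 40 ≡ 26; y = λ·(20 - 26) - 7 ≡ 5. → (26, 5)
3P: (26, 5) + (20, 7). λ = (7 - 5)/(20 - 26) ≡ 2/25 mod 31. 25⁻¹ ≡ 5 (mod 31), so λ ≡ 10.
  x = λ² - 26 - 20 = 100 - 46 ≡ 23; y = λ·(26 - 23) - 5 ≡ 25. → (23, 25)
4P: (23, 25) + (20, 7). λ = (7 - 25)/(20 - 23) ≡ 13/28 mod 31. 28⁻¹ ≡ 10 (mod 31) since 28·10 = 280 ≡ 1, so λ ≡ 6.
  x = λ² - 23 - 20 = 36 - 43 ≡ 24; y = λ·(23 - 24) - 25 ≡ 0. → (24, 0)
5P: (24, 0) + (20, 7). λ = (7 - 0)/(20 - 24) ≡ 7/27 mod 31. 27⁻¹ ≡ 23 (mod 31) since 27·23 = 621 ≡ 1, so λ ≡ 6.
  x = λ² - 24 - 20 = 36 - 44 ≡ 23; y = λ·(24 - 23) - 0 ≡ 6. → (23, 6)
6P: (23, 6) + (20, 7). λ = (7 - 6)/(20 - 23) ≡ 1/28 mod 31. 28⁻¹ ≡ 10 (mod 31), so λ ≡ 10.
  x = λ² - 23 - 20 = 100 - 43 ≡ 26; y = λ·(23 - 26) - 6 ≡ 26. → (26, 26)
7P: (26, 26) + (20, 7). λ = (7 - 26)/(20 - 26) ≡ 12/25 mod 31. 25⁻¹ ≡ 5 (mod 31), so λ ≡ 29.
  x = λ² - 26 - 20 = 841 - 46 ≡ 20; y = λ·(26 - 20) - 26 ≡ 24. → (20, 24)
8P: (20, 24) + (20, 7): same x and y₁ ≡ -y₂, so the sum is O.
8P = O, so the order is 8.

8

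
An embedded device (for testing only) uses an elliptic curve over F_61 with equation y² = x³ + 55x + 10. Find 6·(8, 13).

Write P = (8, 13).
Repeated addition: build up to 6P.
2P: tangent at (8, 13): λ = (3·8² + 55)/(2·13) ≡ 3/26. 26⁻¹ ≡ 54 (mod 61), so λ ≡ 3·54 ≡ 40.
  x = λ² - 8 - 8 = 1600 - 16 ≡ 59; y = λ·(8 - 59) - 13 ≡ 21. → (59, 21)
3P: (59, 21) + (8, 13). λ = (13 - 21)/(8 - 59) ≡ 53/10 mod 61. 10⁻¹ ≡ 55 (mod 61) since 10·55 = 550 ≡ 1, so λ ≡ 48.
  x = λ² - 59 - 8 = 2304 - 67 ≡ 41; y = λ·(59 - 41) - 21 ≡ 50. → (41, 50)
4P: (41, 50) + (8, 13). λ = (13 - 50)/(8 - 41) ≡ 24/28 mod 61. 28⁻¹ ≡ 24 (mod 61), so λ ≡ 27.
  x = λ² - 41 - 8 = 729 - 49 ≡ 9; y = λ·(41 - 9) - 50 ≡ 21. → (9, 21)
5P: (9, 21) + (8, 13). λ = (13 - 21)/(8 - 9) ≡ 53/60 mod 61. 60⁻¹ ≡ 60 (mod 61), so λ ≡ 8.
  x = λ² - 9 - 8 = 64 - 17 ≡ 47; y = λ·(9 - 47) - 21 ≡ 41. → (47, 41)
6P: (47, 41) + (8, 13). λ = (13 - 41)/(8 - 47) ≡ 33/22 mod 61. 22⁻¹ ≡ 25 (mod 61) since 22·25 = 550 ≡ 1, so λ ≡ 32.
  x = λ² - 47 - 8 = 1024 - 55 ≡ 54; y = λ·(47 - 54) - 41 ≡ 40. → (54, 40)

(54, 40)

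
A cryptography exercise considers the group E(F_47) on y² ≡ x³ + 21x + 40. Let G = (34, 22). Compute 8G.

Repeated addition: build up to 8G.
2G: tangent at (34, 22): λ = (3·34² + 21)/(2·22) ≡ 11/44. 44⁻¹ ≡ 31 (mod 47), so λ ≡ 11·31 ≡ 12.
  x = λ² - 34 - 34 = 144 - 68 ≡ 29; y = λ·(34 - 29) - 22 ≡ 38. → (29, 38)
3G: (29, 38) + (34, 22). λ = (22 - 38)/(34 - 29) ≡ 31/5 mod 47. 5⁻¹ ≡ 19 (mod 47) since 5·19 = 95 ≡ 1, so λ ≡ 25.
  x = λ² - 29 - 34 = 625 - 63 ≡ 45; y = λ·(29 - 45) - 38 ≡ 32. → (45, 32)
4G: (45, 32) + (34, 22). λ = (22 - 32)/(34 - 45) ≡ 37/36 mod 47. 36⁻¹ ≡ 17 (mod 47), so λ ≡ 18.
  x = λ² - 45 - 34 = 324 - 79 ≡ 10; y = λ·(45 - 10) - 32 ≡ 34. → (10, 34)
5G: (10, 34) + (34, 22). λ = (22 - 34)/(34 - 10) ≡ 35/24 mod 47. 24⁻¹ ≡ 2 (mod 47), so λ ≡ 23.
  x = λ² - 10 - 34 = 529 - 44 ≡ 15; y = λ·(10 - 15) - 34 ≡ 39. → (15, 39)
6G: (15, 39) + (34, 22). λ = (22 - 39)/(34 - 15) ≡ 30/19 mod 47. 19⁻¹ ≡ 5 (mod 47) since 19·5 = 95 ≡ 1, so λ ≡ 9.
  x = λ² - 15 - 34 = 81 - 49 ≡ 32; y = λ·(15 - 32) - 39 ≡ 43. → (32, 43)
7G: (32, 43) + (34, 22). λ = (22 - 43)/(34 - 32) ≡ 26/2 mod 47. 2⁻¹ ≡ 24 (mod 47), so λ ≡ 13.
  x = λ² - 32 - 34 = 169 - 66 ≡ 9; y = λ·(32 - 9) - 43 ≡ 21. → (9, 21)
8G: (9, 21) + (34, 22). λ = (22 - 21)/(34 - 9) ≡ 1/25 mod 47. 25⁻¹ ≡ 32 (mod 47) since 25·32 = 800 ≡ 1, so λ ≡ 32.
  x = λ² - 9 - 34 = 1024 - 43 ≡ 41; y = λ·(9 - 41) - 21 ≡ 36. → (41, 36)

(41, 36)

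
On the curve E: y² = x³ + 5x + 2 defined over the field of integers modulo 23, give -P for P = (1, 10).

-(1, 10) = (1, -10 mod 23) = (1, 13).

(1, 13)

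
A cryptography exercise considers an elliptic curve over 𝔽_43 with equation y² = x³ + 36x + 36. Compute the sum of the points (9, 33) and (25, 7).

(15, 9)

(9, 33) + (25, 7). λ = (7 - 33)/(25 - 9) ≡ 17/16 mod 43. 16⁻¹ ≡ 35 (mod 43) since 16·35 = 560 ≡ 1, so λ ≡ 36.
  x = λ² - 9 - 25 = 1296 - 34 ≡ 15; y = λ·(9 - 15) - 33 ≡ 9. → (15, 9)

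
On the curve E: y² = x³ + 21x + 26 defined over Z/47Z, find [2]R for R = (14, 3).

tangent at (14, 3): λ = (3·14² + 21)/(2·3) ≡ 45/6. 6⁻¹ ≡ 8 (mod 47), so λ ≡ 45·8 ≡ 31.
  x = λ² - 14 - 14 = 961 - 28 ≡ 40; y = λ·(14 - 40) - 3 ≡ 37. → (40, 37)

(40, 37)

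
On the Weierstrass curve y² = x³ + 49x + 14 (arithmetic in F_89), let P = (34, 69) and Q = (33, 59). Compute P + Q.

(34, 69) + (33, 59). λ = (59 - 69)/(33 - 34) ≡ 79/88 mod 89. 88⁻¹ ≡ 88 (mod 89), so λ ≡ 10.
  x = λ² - 34 - 33 = 100 - 67 ≡ 33; y = λ·(34 - 33) - 69 ≡ 30. → (33, 30)

(33, 30)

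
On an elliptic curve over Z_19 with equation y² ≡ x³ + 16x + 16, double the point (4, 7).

tangent at (4, 7): λ = (3·4² + 16)/(2·7) ≡ 7/14. 14⁻¹ ≡ 15 (mod 19), so λ ≡ 7·15 ≡ 10.
  x = λ² - 4 - 4 = 100 - 8 ≡ 16; y = λ·(4 - 16) - 7 ≡ 6. → (16, 6)

(16, 6)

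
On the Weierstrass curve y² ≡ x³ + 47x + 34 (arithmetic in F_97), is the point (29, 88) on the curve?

y² = 88² ≡ 81; x³ + 47x + 34 = 25786 ≡ 81 (mod 97). 81 = 81.

yes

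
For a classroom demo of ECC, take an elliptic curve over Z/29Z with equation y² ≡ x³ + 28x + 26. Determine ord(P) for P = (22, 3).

2P: tangent at (22, 3): λ = (3·22² + 28)/(2·3) ≡ 1/6. 6⁻¹ ≡ 5 (mod 29) since 6·5 = 30 ≡ 1, so λ ≡ 1·5 ≡ 5.
  x = λ² - 22 - 22 = 25 - 44 ≡ 10; y = λ·(22 - 10) - 3 ≡ 28. → (10, 28)
3P: (10, 28) + (22, 3). λ = (3 - 28)/(22 - 10) ≡ 4/12 mod 29. 12⁻¹ ≡ 17 (mod 29) since 12·17 = 204 ≡ 1, so λ ≡ 10.
  x = λ² - 10 - 22 = 100 - 32 ≡ 10; y = λ·(10 - 10) - 28 ≡ 1. → (10, 1)
4P: (10, 1) + (22, 3). λ = (3 - 1)/(22 - 10) ≡ 2/12 mod 29. 12⁻¹ ≡ 17 (mod 29), so λ ≡ 5.
  x = λ² - 10 - 22 = 25 - 32 ≡ 22; y = λ·(10 - 22) - 1 ≡ 26. → (22, 26)
5P: (22, 26) + (22, 3): same x and y₁ ≡ -y₂, so the sum is ∞.
5P = ∞, so the order is 5.

5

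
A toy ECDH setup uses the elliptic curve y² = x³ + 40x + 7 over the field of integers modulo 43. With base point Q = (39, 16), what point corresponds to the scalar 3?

Repeated addition: build up to 3Q.
2Q: tangent at (39, 16): λ = (3·39² + 40)/(2·16) ≡ 2/32. 32⁻¹ ≡ 39 (mod 43) since 32·39 = 1248 ≡ 1, so λ ≡ 2·39 ≡ 35.
  x = λ² - 39 - 39 = 1225 - 78 ≡ 29; y = λ·(39 - 29) - 16 ≡ 33. → (29, 33)
3Q: (29, 33) + (39, 16). λ = (16 - 33)/(39 - 29) ≡ 26/10 mod 43. 10⁻¹ ≡ 13 (mod 43), so λ ≡ 37.
  x = λ² - 29 - 39 = 1369 - 68 ≡ 11; y = λ·(29 - 11) - 33 ≡ 31. → (11, 31)

(11, 31)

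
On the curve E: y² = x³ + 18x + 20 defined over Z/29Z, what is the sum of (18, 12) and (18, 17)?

The two points share x = 18 and their y-coordinates satisfy 12 + 17 ≡ 0 (mod 29), so they are inverses. Their sum is O.

O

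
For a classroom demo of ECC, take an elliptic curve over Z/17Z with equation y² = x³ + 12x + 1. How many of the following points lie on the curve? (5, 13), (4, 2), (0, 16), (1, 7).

(5, 13): 13² ≡ 16, rhs ≡ 16 → on.
(4, 2): 2² ≡ 4, rhs ≡ 11 → off.
(0, 16): 16² ≡ 1, rhs ≡ 1 → on.
(1, 7): 7² ≡ 15, rhs ≡ 14 → off.

2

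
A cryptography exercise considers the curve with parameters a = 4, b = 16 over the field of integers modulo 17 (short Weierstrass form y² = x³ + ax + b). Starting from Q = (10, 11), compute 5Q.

Repeated addition: build up to 5Q.
2Q: tangent at (10, 11): λ = (3·10² + 4)/(2·11) ≡ 15/5. 5⁻¹ ≡ 7 (mod 17) since 5·7 = 35 ≡ 1, so λ ≡ 15·7 ≡ 3.
  x = λ² - 10 - 10 = 9 - 20 ≡ 6; y = λ·(10 - 6) - 11 ≡ 1. → (6, 1)
3Q: (6, 1) + (10, 11). λ = (11 - 1)/(10 - 6) ≡ 10/4 mod 17. 4⁻¹ ≡ 13 (mod 17), so λ ≡ 11.
  x = λ² - 6 - 10 = 121 - 16 ≡ 3; y = λ·(6 - 3) - 1 ≡ 15. → (3, 15)
4Q: (3, 15) + (10, 11). λ = (11 - 15)/(10 - 3) ≡ 13/7 mod 17. 7⁻¹ ≡ 5 (mod 17), so λ ≡ 14.
  x = λ² - 3 - 10 = 196 - 13 ≡ 13; y = λ·(3 - 13) - 15 ≡ 15. → (13, 15)
5Q: (13, 15) + (10, 11). λ = (11 - 15)/(10 - 13) ≡ 13/14 mod 17. 14⁻¹ ≡ 11 (mod 17), so λ ≡ 7.
  x = λ² - 13 - 10 = 49 - 23 ≡ 9; y = λ·(13 - 9) - 15 ≡ 13. → (9, 13)

(9, 13)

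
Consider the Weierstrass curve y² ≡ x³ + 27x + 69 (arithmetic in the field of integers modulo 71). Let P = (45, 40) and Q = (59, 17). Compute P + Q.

(45, 40) + (59, 17). λ = (17 - 40)/(59 - 45) ≡ 48/14 mod 71. 14⁻¹ ≡ 66 (mod 71), so λ ≡ 44.
  x = λ² - 45 - 59 = 1936 - 104 ≡ 57; y = λ·(45 - 57) - 40 ≡ 0. → (57, 0)

(57, 0)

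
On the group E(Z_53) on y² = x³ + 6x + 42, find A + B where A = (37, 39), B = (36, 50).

(37, 39) + (36, 50). λ = (50 - 39)/(36 - 37) ≡ 11/52 mod 53. 52⁻¹ ≡ 52 (mod 53), so λ ≡ 42.
  x = λ² - 37 - 36 = 1764 - 73 ≡ 48; y = λ·(37 - 48) - 39 ≡ 29. → (48, 29)

(48, 29)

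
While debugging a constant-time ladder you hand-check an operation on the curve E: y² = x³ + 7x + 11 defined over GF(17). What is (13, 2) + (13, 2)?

tangent at (13, 2): λ = (3·13² + 7)/(2·2) ≡ 4/4. 4⁻¹ ≡ 13 (mod 17), so λ ≡ 4·13 ≡ 1.
  x = λ² - 13 - 13 = 1 - 26 ≡ 9; y = λ·(13 - 9) - 2 ≡ 2. → (9, 2)

(9, 2)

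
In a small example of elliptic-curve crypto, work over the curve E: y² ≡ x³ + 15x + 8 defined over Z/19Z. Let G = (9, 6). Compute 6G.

Repeated addition: build up to 6G.
2G: tangent at (9, 6): λ = (3·9² + 15)/(2·6) ≡ 11/12. 12⁻¹ ≡ 8 (mod 19) since 12·8 = 96 ≡ 1, so λ ≡ 11·8 ≡ 12.
  x = λ² - 9 - 9 = 144 - 18 ≡ 12; y = λ·(9 - 12) - 6 ≡ 15. → (12, 15)
3G: (12, 15) + (9, 6). λ = (6 - 15)/(9 - 12) ≡ 10/16 mod 19. 16⁻¹ ≡ 6 (mod 19), so λ ≡ 3.
  x = λ² - 12 - 9 = 9 - 21 ≡ 7; y = λ·(12 - 7) - 15 ≡ 0. → (7, 0)
4G: (7, 0) + (9, 6). λ = (6 - 0)/(9 - 7) ≡ 6/2 mod 19. 2⁻¹ ≡ 10 (mod 19), so λ ≡ 3.
  x = λ² - 7 - 9 = 9 - 16 ≡ 12; y = λ·(7 - 12) - 0 ≡ 4. → (12, 4)
5G: (12, 4) + (9, 6). λ = (6 - 4)/(9 - 12) ≡ 2/16 mod 19. 16⁻¹ ≡ 6 (mod 19), so λ ≡ 12.
  x = λ² - 12 - 9 = 144 - 21 ≡ 9; y = λ·(12 - 9) - 4 ≡ 13. → (9, 13)
6G: (9, 13) + (9, 6): same x and y₁ ≡ -y₂, so the sum is 𝒪.

O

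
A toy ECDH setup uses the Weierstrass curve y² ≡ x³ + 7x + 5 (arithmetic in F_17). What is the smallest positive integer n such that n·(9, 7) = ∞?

4

2P: tangent at (9, 7): λ = (3·9² + 7)/(2·7) ≡ 12/14. 14⁻¹ ≡ 11 (mod 17), so λ ≡ 12·11 ≡ 13.
  x = λ² - 9 - 9 = 169 - 18 ≡ 15; y = λ·(9 - 15) - 7 ≡ 0. → (15, 0)
3P: (15, 0) + (9, 7). λ = (7 - 0)/(9 - 15) ≡ 7/11 mod 17. 11⁻¹ ≡ 14 (mod 17), so λ ≡ 13.
  x = λ² - 15 - 9 = 169 - 24 ≡ 9; y = λ·(15 - 9) - 0 ≡ 10. → (9, 10)
4P: (9, 10) + (9, 7): same x and y₁ ≡ -y₂, so the sum is ∞.
4P = ∞, so the order is 4.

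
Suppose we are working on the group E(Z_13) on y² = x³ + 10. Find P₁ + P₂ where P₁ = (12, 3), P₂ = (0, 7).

(12, 3) + (0, 7). λ = (7 - 3)/(0 - 12) ≡ 4/1 mod 13. 1⁻¹ ≡ 1 (mod 13), so λ ≡ 4.
  x = λ² - 12 - 0 = 16 - 12 ≡ 4; y = λ·(12 - 4) - 3 ≡ 3. → (4, 3)

(4, 3)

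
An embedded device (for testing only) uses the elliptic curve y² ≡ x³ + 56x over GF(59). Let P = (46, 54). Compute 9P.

Repeated addition: build up to 9P.
2P: tangent at (46, 54): λ = (3·46² + 56)/(2·54) ≡ 32/49. 49⁻¹ ≡ 53 (mod 59) since 49·53 = 2597 ≡ 1, so λ ≡ 32·53 ≡ 44.
  x = λ² - 46 - 46 = 1936 - 92 ≡ 15; y = λ·(46 - 15) - 54 ≡ 12. → (15, 12)
3P: (15, 12) + (46, 54). λ = (54 - 12)/(46 - 15) ≡ 42/31 mod 59. 31⁻¹ ≡ 40 (mod 59) since 31·40 = 1240 ≡ 1, so λ ≡ 28.
  x = λ² - 15 - 46 = 784 - 61 ≡ 15; y = λ·(15 - 15) - 12 ≡ 47. → (15, 47)
4P: (15, 47) + (46, 54). λ = (54 - 47)/(46 - 15) ≡ 7/31 mod 59. 31⁻¹ ≡ 40 (mod 59) since 31·40 = 1240 ≡ 1, so λ ≡ 44.
  x = λ² - 15 - 46 = 1936 - 61 ≡ 46; y = λ·(15 - 46) - 47 ≡ 5. → (46, 5)
5P: (46, 5) + (46, 54): same x and y₁ ≡ -y₂, so the sum is ∞.
6P: ∞ + (46, 54) = (46, 54) (identity).
7P: tangent at (46, 54): λ = (3·46² + 56)/(2·54) ≡ 32/49. 49⁻¹ ≡ 53 (mod 59) since 49·53 = 2597 ≡ 1, so λ ≡ 32·53 ≡ 44.
  x = λ² - 46 - 46 = 1936 - 92 ≡ 15; y = λ·(46 - 15) - 54 ≡ 12. → (15, 12)
8P: (15, 12) + (46, 54). λ = (54 - 12)/(46 - 15) ≡ 42/31 mod 59. 31⁻¹ ≡ 40 (mod 59), so λ ≡ 28.
  x = λ² - 15 - 46 = 784 - 61 ≡ 15; y = λ·(15 - 15) - 12 ≡ 47. → (15, 47)
9P: (15, 47) + (46, 54). λ = (54 - 47)/(46 - 15) ≡ 7/31 mod 59. 31⁻¹ ≡ 40 (mod 59) since 31·40 = 1240 ≡ 1, so λ ≡ 44.
  x = λ² - 15 - 46 = 1936 - 61 ≡ 46; y = λ·(15 - 46) - 47 ≡ 5. → (46, 5)

(46, 5)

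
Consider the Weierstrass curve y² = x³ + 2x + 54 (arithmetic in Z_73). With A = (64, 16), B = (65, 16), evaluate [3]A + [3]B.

(20, 65)

First 3A:
Repeated addition: build up to 3A.
2A: tangent at (64, 16): λ = (3·64² + 2)/(2·16) ≡ 26/32. 32⁻¹ ≡ 16 (mod 73), so λ ≡ 26·16 ≡ 51.
  x = λ² - 64 - 64 = 2601 - 128 ≡ 64; y = λ·(64 - 64) - 16 ≡ 57. → (64, 57)
3A: (64, 57) + (64, 16): same x and y₁ ≡ -y₂, so the sum is 𝒪.
3A = 𝒪.
Next 3B:
Repeated addition: build up to 3B.
2B: tangent at (65, 16): λ = (3·65² + 2)/(2·16) ≡ 48/32. 32⁻¹ ≡ 16 (mod 73), so λ ≡ 48·16 ≡ 38.
  x = λ² - 65 - 65 = 1444 - 130 ≡ 0; y = λ·(65 - 0) - 16 ≡ 45. → (0, 45)
3B: (0, 45) + (65, 16). λ = (16 - 45)/(65 - 0) ≡ 44/65 mod 73. 65⁻¹ ≡ 9 (mod 73) since 65·9 = 585 ≡ 1, so λ ≡ 31.
  x = λ² - 0 - 65 = 961 - 65 ≡ 20; y = λ·(0 - 20) - 45 ≡ 65. → (20, 65)
3B = (20, 65).
Finally 3A + 3B:
𝒪 + (20, 65) = (20, 65) (identity).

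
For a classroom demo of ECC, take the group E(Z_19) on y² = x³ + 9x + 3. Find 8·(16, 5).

Write G = (16, 5).
Double-and-add on 8 = (1000)₂. Start with G = (16, 5) for the leading 1-bit.
double: tangent at (16, 5): λ = (3·16² + 9)/(2·5) ≡ 17/10. 10⁻¹ ≡ 2 (mod 19), so λ ≡ 17·2 ≡ 15.
  x = λ² - 16 - 16 = 225 - 32 ≡ 3; y = λ·(16 - 3) - 5 ≡ 0. → (3, 0)
double: (3, 0) + (3, 0): same x and y₁ ≡ -y₂, so the sum is the point at infinity.
double: the point at infinity + the point at infinity = the point at infinity (identity).

O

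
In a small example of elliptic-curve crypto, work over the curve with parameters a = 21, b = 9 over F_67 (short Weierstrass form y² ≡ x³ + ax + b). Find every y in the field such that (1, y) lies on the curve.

x³ + 21x + 9 = 31 ≡ 31 (mod 67).
31 is a non-residue mod 67; no y exists.

none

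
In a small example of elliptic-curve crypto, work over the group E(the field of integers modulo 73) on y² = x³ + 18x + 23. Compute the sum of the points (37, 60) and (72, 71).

(37, 60) + (72, 71). λ = (71 - 60)/(72 - 37) ≡ 11/35 mod 73. 35⁻¹ ≡ 48 (mod 73) since 35·48 = 1680 ≡ 1, so λ ≡ 17.
  x = λ² - 37 - 72 = 289 - 109 ≡ 34; y = λ·(37 - 34) - 60 ≡ 64. → (34, 64)

(34, 64)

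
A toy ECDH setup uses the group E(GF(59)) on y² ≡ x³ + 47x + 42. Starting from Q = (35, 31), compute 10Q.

(25, 26)

Double-and-add on 10 = (1010)₂. Start with Q = (35, 31) for the leading 1-bit.
double: tangent at (35, 31): λ = (3·35² + 47)/(2·31) ≡ 5/3. 3⁻¹ ≡ 20 (mod 59) since 3·20 = 60 ≡ 1, so λ ≡ 5·20 ≡ 41.
  x = λ² - 35 - 35 = 1681 - 70 ≡ 18; y = λ·(35 - 18) - 31 ≡ 17. → (18, 17)
double: tangent at (18, 17): λ = (3·18² + 47)/(2·17) ≡ 16/34. 34⁻¹ ≡ 33 (mod 59), so λ ≡ 16·33 ≡ 56.
  x = λ² - 18 - 18 = 3136 - 36 ≡ 32; y = λ·(18 - 32) - 17 ≡ 25. → (32, 25)
add Q: (32, 25) + (35, 31). λ = (31 - 25)/(35 - 32) ≡ 6/3 mod 59. 3⁻¹ ≡ 20 (mod 59), so λ ≡ 2.
  x = λ² - 32 - 35 = 4 - 67 ≡ 55; y = λ·(32 - 55) - 25 ≡ 47. → (55, 47)
double: tangent at (55, 47): λ = (3·55² + 47)/(2·47) ≡ 36/35. 35⁻¹ ≡ 27 (mod 59), so λ ≡ 36·27 ≡ 28.
  x = λ² - 55 - 55 = 784 - 110 ≡ 25; y = λ·(55 - 25) - 47 ≡ 26. → (25, 26)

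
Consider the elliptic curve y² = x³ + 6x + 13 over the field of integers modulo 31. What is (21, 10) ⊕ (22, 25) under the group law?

(21, 10) + (22, 25). λ = (25 - 10)/(22 - 21) ≡ 15/1 mod 31. 1⁻¹ ≡ 1 (mod 31), so λ ≡ 15.
  x = λ² - 21 - 22 = 225 - 43 ≡ 27; y = λ·(21 - 27) - 10 ≡ 24. → (27, 24)

(27, 24)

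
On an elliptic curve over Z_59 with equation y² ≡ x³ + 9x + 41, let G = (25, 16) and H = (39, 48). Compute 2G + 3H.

First 2G:
Repeated addition: build up to 2G.
2G: tangent at (25, 16): λ = (3·25² + 9)/(2·16) ≡ 55/32. 32⁻¹ ≡ 24 (mod 59) since 32·24 = 768 ≡ 1, so λ ≡ 55·24 ≡ 22.
  x = λ² - 25 - 25 = 484 - 50 ≡ 21; y = λ·(25 - 21) - 16 ≡ 13. → (21, 13)
2G = (21, 13).
Next 3H:
Repeated addition: build up to 3H.
2H: tangent at (39, 48): λ = (3·39² + 9)/(2·48) ≡ 29/37. 37⁻¹ ≡ 8 (mod 59), so λ ≡ 29·8 ≡ 55.
  x = λ² - 39 - 39 = 3025 - 78 ≡ 56; y = λ·(39 - 56) - 48 ≡ 20. → (56, 20)
3H: (56, 20) + (39, 48). λ = (48 - 20)/(39 - 56) ≡ 28/42 mod 59. 42⁻¹ ≡ 52 (mod 59), so λ ≡ 40.
  x = λ² - 56 - 39 = 1600 - 95 ≡ 30; y = λ·(56 - 30) - 20 ≡ 17. → (30, 17)
3H = (30, 17).
Finally 2G + 3H:
(21, 13) + (30, 17). λ = (17 - 13)/(30 - 21) ≡ 4/9 mod 59. 9⁻¹ ≡ 46 (mod 59), so λ ≡ 7.
  x = λ² - 21 - 30 = 49 - 51 ≡ 57; y = λ·(21 - 57) - 13 ≡ 30. → (57, 30)

(57, 30)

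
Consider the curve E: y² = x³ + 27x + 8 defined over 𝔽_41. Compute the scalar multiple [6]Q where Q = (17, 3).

Double-and-add on 6 = (110)₂. Start with Q = (17, 3) for the leading 1-bit.
double: tangent at (17, 3): λ = (3·17² + 27)/(2·3) ≡ 33/6. 6⁻¹ ≡ 7 (mod 41) since 6·7 = 42 ≡ 1, so λ ≡ 33·7 ≡ 26.
  x = λ² - 17 - 17 = 676 - 34 ≡ 27; y = λ·(17 - 27) - 3 ≡ 24. → (27, 24)
add Q: (27, 24) + (17, 3). λ = (3 - 24)/(17 - 27) ≡ 20/31 mod 41. 31⁻¹ ≡ 4 (mod 41), so λ ≡ 39.
  x = λ² - 27 - 17 = 1521 - 44 ≡ 1; y = λ·(27 - 1) - 24 ≡ 6. → (1, 6)
double: tangent at (1, 6): λ = (3·1² + 27)/(2·6) ≡ 30/12. 12⁻¹ ≡ 24 (mod 41), so λ ≡ 30·24 ≡ 23.
  x = λ² - 1 - 1 = 529 - 2 ≡ 35; y = λ·(1 - 35) - 6 ≡ 32. → (35, 32)

(35, 32)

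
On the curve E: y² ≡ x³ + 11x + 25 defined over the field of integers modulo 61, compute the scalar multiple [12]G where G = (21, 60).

Repeated addition: build up to 12G.
2G: tangent at (21, 60): λ = (3·21² + 11)/(2·60) ≡ 53/59. 59⁻¹ ≡ 30 (mod 61), so λ ≡ 53·30 ≡ 4.
  x = λ² - 21 - 21 = 16 - 42 ≡ 35; y = λ·(21 - 35) - 60 ≡ 6. → (35, 6)
3G: (35, 6) + (21, 60). λ = (60 - 6)/(21 - 35) ≡ 54/47 mod 61. 47⁻¹ ≡ 13 (mod 61), so λ ≡ 31.
  x = λ² - 35 - 21 = 961 - 56 ≡ 51; y = λ·(35 - 51) - 6 ≡ 47. → (51, 47)
4G: (51, 47) + (21, 60). λ = (60 - 47)/(21 - 51) ≡ 13/31 mod 61. 31⁻¹ ≡ 2 (mod 61), so λ ≡ 26.
  x = λ² - 51 - 21 = 676 - 72 ≡ 55; y = λ·(51 - 55) - 47 ≡ 32. → (55, 32)
5G: (55, 32) + (21, 60). λ = (60 - 32)/(21 - 55) ≡ 28/27 mod 61. 27⁻¹ ≡ 52 (mod 61), so λ ≡ 53.
  x = λ² - 55 - 21 = 2809 - 76 ≡ 49; y = λ·(55 - 49) - 32 ≡ 42. → (49, 42)
6G: (49, 42) + (21, 60). λ = (60 - 42)/(21 - 49) ≡ 18/33 mod 61. 33⁻¹ ≡ 37 (mod 61), so λ ≡ 56.
  x = λ² - 49 - 21 = 3136 - 70 ≡ 16; y = λ·(49 - 16) - 42 ≡ 37. → (16, 37)
7G: (16, 37) + (21, 60). λ = (60 - 37)/(21 - 16) ≡ 23/5 mod 61. 5⁻¹ ≡ 49 (mod 61), so λ ≡ 29.
  x = λ² - 16 - 21 = 841 - 37 ≡ 11; y = λ·(16 - 11) - 37 ≡ 47. → (11, 47)
8G: (11, 47) + (21, 60). λ = (60 - 47)/(21 - 11) ≡ 13/10 mod 61. 10⁻¹ ≡ 55 (mod 61), so λ ≡ 44.
  x = λ² - 11 - 21 = 1936 - 32 ≡ 13; y = λ·(11 - 13) - 47 ≡ 48. → (13, 48)
9G: (13, 48) + (21, 60). λ = (60 - 48)/(21 - 13) ≡ 12/8 mod 61. 8⁻¹ ≡ 23 (mod 61), so λ ≡ 32.
  x = λ² - 13 - 21 = 1024 - 34 ≡ 14; y = λ·(13 - 14) - 48 ≡ 42. → (14, 42)
10G: (14, 42) + (21, 60). λ = (60 - 42)/(21 - 14) ≡ 18/7 mod 61. 7⁻¹ ≡ 35 (mod 61), so λ ≡ 20.
  x = λ² - 14 - 21 = 400 - 35 ≡ 60; y = λ·(14 - 60) - 42 ≡ 14. → (60, 14)
11G: (60, 14) + (21, 60). λ = (60 - 14)/(21 - 60) ≡ 46/22 mod 61. 22⁻¹ ≡ 25 (mod 61) since 22·25 = 550 ≡ 1, so λ ≡ 52.
  x = λ² - 60 - 21 = 2704 - 81 ≡ 0; y = λ·(60 - 0) - 14 ≡ 56. → (0, 56)
12G: (0, 56) + (21, 60). λ = (60 - 56)/(21 - 0) ≡ 4/21 mod 61. 21⁻¹ ≡ 32 (mod 61) since 21·32 = 672 ≡ 1, so λ ≡ 6.
  x = λ² - 0 - 21 = 36 - 21 ≡ 15; y = λ·(0 - 15) - 56 ≡ 37. → (15, 37)

(15, 37)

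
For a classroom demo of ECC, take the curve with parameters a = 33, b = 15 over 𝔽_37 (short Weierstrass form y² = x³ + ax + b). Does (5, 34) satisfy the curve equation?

yes

y² = 34² ≡ 9; x³ + 33x + 15 = 305 ≡ 9 (mod 37). 9 = 9.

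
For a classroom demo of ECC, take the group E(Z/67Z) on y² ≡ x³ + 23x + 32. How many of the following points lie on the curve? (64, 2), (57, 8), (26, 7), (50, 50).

2

(64, 2): 2² ≡ 4, rhs ≡ 3 → off.
(57, 8): 8² ≡ 64, rhs ≡ 8 → off.
(26, 7): 7² ≡ 49, rhs ≡ 49 → on.
(50, 50): 50² ≡ 21, rhs ≡ 21 → on.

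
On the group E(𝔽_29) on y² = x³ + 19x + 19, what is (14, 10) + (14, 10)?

(10, 7)

tangent at (14, 10): λ = (3·14² + 19)/(2·10) ≡ 27/20. 20⁻¹ ≡ 16 (mod 29), so λ ≡ 27·16 ≡ 26.
  x = λ² - 14 - 14 = 676 - 28 ≡ 10; y = λ·(14 - 10) - 10 ≡ 7. → (10, 7)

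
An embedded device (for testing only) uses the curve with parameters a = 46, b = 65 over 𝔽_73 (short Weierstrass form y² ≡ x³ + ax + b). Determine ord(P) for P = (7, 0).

2

2P: (7, 0) + (7, 0): same x and y₁ ≡ -y₂, so the sum is O.
2P = O, so the order is 2.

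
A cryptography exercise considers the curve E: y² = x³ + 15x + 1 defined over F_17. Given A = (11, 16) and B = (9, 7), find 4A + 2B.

O

First 4A:
Double-and-add on 4 = (100)₂. Start with A = (11, 16) for the leading 1-bit.
double: tangent at (11, 16): λ = (3·11² + 15)/(2·16) ≡ 4/15. 15⁻¹ ≡ 8 (mod 17), so λ ≡ 4·8 ≡ 15.
  x = λ² - 11 - 11 = 225 - 22 ≡ 16; y = λ·(11 - 16) - 16 ≡ 11. → (16, 11)
double: tangent at (16, 11): λ = (3·16² + 15)/(2·11) ≡ 1/5. 5⁻¹ ≡ 7 (mod 17) since 5·7 = 35 ≡ 1, so λ ≡ 1·7 ≡ 7.
  x = λ² - 16 - 16 = 49 - 32 ≡ 0; y = λ·(16 - 0) - 11 ≡ 16. → (0, 16)
4A = (0, 16).
Next 2B:
Repeated addition: build up to 2B.
2B: tangent at (9, 7): λ = (3·9² + 15)/(2·7) ≡ 3/14. 14⁻¹ ≡ 11 (mod 17) since 14·11 = 154 ≡ 1, so λ ≡ 3·11 ≡ 16.
  x = λ² - 9 - 9 = 256 - 18 ≡ 0; y = λ·(9 - 0) - 7 ≡ 1. → (0, 1)
2B = (0, 1).
Finally 4A + 2B:
(0, 16) + (0, 1): same x and y₁ ≡ -y₂, so the sum is O.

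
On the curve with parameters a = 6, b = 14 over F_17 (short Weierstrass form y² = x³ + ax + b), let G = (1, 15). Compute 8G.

Repeated addition: build up to 8G.
2G: tangent at (1, 15): λ = (3·1² + 6)/(2·15) ≡ 9/13. 13⁻¹ ≡ 4 (mod 17), so λ ≡ 9·4 ≡ 2.
  x = λ² - 1 - 1 = 4 - 2 ≡ 2; y = λ·(1 - 2) - 15 ≡ 0. → (2, 0)
3G: (2, 0) + (1, 15). λ = (15 - 0)/(1 - 2) ≡ 15/16 mod 17. 16⁻¹ ≡ 16 (mod 17), so λ ≡ 2.
  x = λ² - 2 - 1 = 4 - 3 ≡ 1; y = λ·(2 - 1) - 0 ≡ 2. → (1, 2)
4G: (1, 2) + (1, 15): same x and y₁ ≡ -y₂, so the sum is ∞.
5G: ∞ + (1, 15) = (1, 15) (identity).
6G: tangent at (1, 15): λ = (3·1² + 6)/(2·15) ≡ 9/13. 13⁻¹ ≡ 4 (mod 17), so λ ≡ 9·4 ≡ 2.
  x = λ² - 1 - 1 = 4 - 2 ≡ 2; y = λ·(1 - 2) - 15 ≡ 0. → (2, 0)
7G: (2, 0) + (1, 15). λ = (15 - 0)/(1 - 2) ≡ 15/16 mod 17. 16⁻¹ ≡ 16 (mod 17), so λ ≡ 2.
  x = λ² - 2 - 1 = 4 - 3 ≡ 1; y = λ·(2 - 1) - 0 ≡ 2. → (1, 2)
8G: (1, 2) + (1, 15): same x and y₁ ≡ -y₂, so the sum is ∞.

O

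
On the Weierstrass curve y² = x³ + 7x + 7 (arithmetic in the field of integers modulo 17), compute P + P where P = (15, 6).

(13, 0)

tangent at (15, 6): λ = (3·15² + 7)/(2·6) ≡ 2/12. 12⁻¹ ≡ 10 (mod 17), so λ ≡ 2·10 ≡ 3.
  x = λ² - 15 - 15 = 9 - 30 ≡ 13; y = λ·(15 - 13) - 6 ≡ 0. → (13, 0)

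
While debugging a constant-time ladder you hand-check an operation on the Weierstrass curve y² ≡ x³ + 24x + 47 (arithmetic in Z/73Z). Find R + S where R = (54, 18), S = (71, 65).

(39, 2)

(54, 18) + (71, 65). λ = (65 - 18)/(71 - 54) ≡ 47/17 mod 73. 17⁻¹ ≡ 43 (mod 73), so λ ≡ 50.
  x = λ² - 54 - 71 = 2500 - 125 ≡ 39; y = λ·(54 - 39) - 18 ≡ 2. → (39, 2)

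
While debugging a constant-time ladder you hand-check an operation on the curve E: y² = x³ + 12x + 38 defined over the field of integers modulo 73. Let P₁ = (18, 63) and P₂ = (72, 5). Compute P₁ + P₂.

(18, 63) + (72, 5). λ = (5 - 63)/(72 - 18) ≡ 15/54 mod 73. 54⁻¹ ≡ 23 (mod 73), so λ ≡ 53.
  x = λ² - 18 - 72 = 2809 - 90 ≡ 18; y = λ·(18 - 18) - 63 ≡ 10. → (18, 10)

(18, 10)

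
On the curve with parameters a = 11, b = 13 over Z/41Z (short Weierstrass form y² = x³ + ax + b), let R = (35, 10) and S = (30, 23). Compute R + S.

(35, 10) + (30, 23). λ = (23 - 10)/(30 - 35) ≡ 13/36 mod 41. 36⁻¹ ≡ 8 (mod 41) since 36·8 = 288 ≡ 1, so λ ≡ 22.
  x = λ² - 35 - 30 = 484 - 65 ≡ 9; y = λ·(35 - 9) - 10 ≡ 29. → (9, 29)

(9, 29)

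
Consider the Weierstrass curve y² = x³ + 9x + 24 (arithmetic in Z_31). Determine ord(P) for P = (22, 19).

2P: tangent at (22, 19): λ = (3·22² + 9)/(2·19) ≡ 4/7. 7⁻¹ ≡ 9 (mod 31), so λ ≡ 4·9 ≡ 5.
  x = λ² - 22 - 22 = 25 - 44 ≡ 12; y = λ·(22 - 12) - 19 ≡ 0. → (12, 0)
3P: (12, 0) + (22, 19). λ = (19 - 0)/(22 - 12) ≡ 19/10 mod 31. 10⁻¹ ≡ 28 (mod 31), so λ ≡ 5.
  x = λ² - 12 - 22 = 25 - 34 ≡ 22; y = λ·(12 - 22) - 0 ≡ 12. → (22, 12)
4P: (22, 12) + (22, 19): same x and y₁ ≡ -y₂, so the sum is ∞.
4P = ∞, so the order is 4.

4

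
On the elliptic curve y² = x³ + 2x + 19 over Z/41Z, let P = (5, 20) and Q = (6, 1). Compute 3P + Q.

First 3P:
Repeated addition: build up to 3P.
2P: tangent at (5, 20): λ = (3·5² + 2)/(2·20) ≡ 36/40. 40⁻¹ ≡ 40 (mod 41), so λ ≡ 36·40 ≡ 5.
  x = λ² - 5 - 5 = 25 - 10 ≡ 15; y = λ·(5 - 15) - 20 ≡ 12. → (15, 12)
3P: (15, 12) + (5, 20). λ = (20 - 12)/(5 - 15) ≡ 8/31 mod 41. 31⁻¹ ≡ 4 (mod 41), so λ ≡ 32.
  x = λ² - 15 - 5 = 1024 - 20 ≡ 20; y = λ·(15 - 20) - 12 ≡ 33. → (20, 33)
3P = (20, 33).
Finally 3P + Q:
(20, 33) + (6, 1). λ = (1 - 33)/(6 - 20) ≡ 9/27 mod 41. 27⁻¹ ≡ 38 (mod 41), so λ ≡ 14.
  x = λ² - 20 - 6 = 196 - 26 ≡ 6; y = λ·(20 - 6) - 33 ≡ 40. → (6, 40)

(6, 40)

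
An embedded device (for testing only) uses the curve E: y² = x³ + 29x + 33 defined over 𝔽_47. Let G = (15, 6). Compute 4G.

(18, 18)

Repeated addition: build up to 4G.
2G: tangent at (15, 6): λ = (3·15² + 29)/(2·6) ≡ 46/12. 12⁻¹ ≡ 4 (mod 47) since 12·4 = 48 ≡ 1, so λ ≡ 46·4 ≡ 43.
  x = λ² - 15 - 15 = 1849 - 30 ≡ 33; y = λ·(15 - 33) - 6 ≡ 19. → (33, 19)
3G: (33, 19) + (15, 6). λ = (6 - 19)/(15 - 33) ≡ 34/29 mod 47. 29⁻¹ ≡ 13 (mod 47) since 29·13 = 377 ≡ 1, so λ ≡ 19.
  x = λ² - 33 - 15 = 361 - 48 ≡ 31; y = λ·(33 - 31) - 19 ≡ 19. → (31, 19)
4G: (31, 19) + (15, 6). λ = (6 - 19)/(15 - 31) ≡ 34/31 mod 47. 31⁻¹ ≡ 44 (mod 47) since 31·44 = 1364 ≡ 1, so λ ≡ 39.
  x = λ² - 31 - 15 = 1521 - 46 ≡ 18; y = λ·(31 - 18) - 19 ≡ 18. → (18, 18)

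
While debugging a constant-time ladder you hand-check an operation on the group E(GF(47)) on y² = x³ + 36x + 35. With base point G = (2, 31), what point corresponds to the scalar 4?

Double-and-add on 4 = (100)₂. Start with G = (2, 31) for the leading 1-bit.
double: tangent at (2, 31): λ = (3·2² + 36)/(2·31) ≡ 1/15. 15⁻¹ ≡ 22 (mod 47), so λ ≡ 1·22 ≡ 22.
  x = λ² - 2 - 2 = 484 - 4 ≡ 10; y = λ·(2 - 10) - 31 ≡ 28. → (10, 28)
double: tangent at (10, 28): λ = (3·10² + 36)/(2·28) ≡ 7/9. 9⁻¹ ≡ 21 (mod 47) since 9·21 = 189 ≡ 1, so λ ≡ 7·21 ≡ 6.
  x = λ² - 10 - 10 = 36 - 20 ≡ 16; y = λ·(10 - 16) - 28 ≡ 30. → (16, 30)

(16, 30)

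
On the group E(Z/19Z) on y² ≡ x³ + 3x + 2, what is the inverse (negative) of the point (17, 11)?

-(17, 11) = (17, -11 mod 19) = (17, 8).

(17, 8)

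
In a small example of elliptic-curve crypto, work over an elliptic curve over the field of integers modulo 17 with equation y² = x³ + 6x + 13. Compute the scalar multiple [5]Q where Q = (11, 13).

(5, 7)

Repeated addition: build up to 5Q.
2Q: tangent at (11, 13): λ = (3·11² + 6)/(2·13) ≡ 12/9. 9⁻¹ ≡ 2 (mod 17) since 9·2 = 18 ≡ 1, so λ ≡ 12·2 ≡ 7.
  x = λ² - 11 - 11 = 49 - 22 ≡ 10; y = λ·(11 - 10) - 13 ≡ 11. → (10, 11)
3Q: (10, 11) + (11, 13). λ = (13 - 11)/(11 - 10) ≡ 2/1 mod 17. 1⁻¹ ≡ 1 (mod 17), so λ ≡ 2.
  x = λ² - 10 - 11 = 4 - 21 ≡ 0; y = λ·(10 - 0) - 11 ≡ 9. → (0, 9)
4Q: (0, 9) + (11, 13). λ = (13 - 9)/(11 - 0) ≡ 4/11 mod 17. 11⁻¹ ≡ 14 (mod 17) since 11·14 = 154 ≡ 1, so λ ≡ 5.
  x = λ² - 0 - 11 = 25 - 11 ≡ 14; y = λ·(0 - 14) - 9 ≡ 6. → (14, 6)
5Q: (14, 6) + (11, 13). λ = (13 - 6)/(11 - 14) ≡ 7/14 mod 17. 14⁻¹ ≡ 11 (mod 17), so λ ≡ 9.
  x = λ² - 14 - 11 = 81 - 25 ≡ 5; y = λ·(14 - 5) - 6 ≡ 7. → (5, 7)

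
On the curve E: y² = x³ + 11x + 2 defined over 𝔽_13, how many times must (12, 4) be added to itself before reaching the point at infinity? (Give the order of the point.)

2P: tangent at (12, 4): λ = (3·12² + 11)/(2·4) ≡ 1/8. 8⁻¹ ≡ 5 (mod 13), so λ ≡ 1·5 ≡ 5.
  x = λ² - 12 - 12 = 25 - 24 ≡ 1; y = λ·(12 - 1) - 4 ≡ 12. → (1, 12)
3P: (1, 12) + (12, 4). λ = (4 - 12)/(12 - 1) ≡ 5/11 mod 13. 11⁻¹ ≡ 6 (mod 13), so λ ≡ 4.
  x = λ² - 1 - 12 = 16 - 13 ≡ 3; y = λ·(1 - 3) - 12 ≡ 6. → (3, 6)
4P: (3, 6) + (12, 4). λ = (4 - 6)/(12 - 3) ≡ 11/9 mod 13. 9⁻¹ ≡ 3 (mod 13), so λ ≡ 7.
  x = λ² - 3 - 12 = 49 - 15 ≡ 8; y = λ·(3 - 8) - 6 ≡ 11. → (8, 11)
5P: (8, 11) + (12, 4). λ = (4 - 11)/(12 - 8) ≡ 6/4 mod 13. 4⁻¹ ≡ 10 (mod 13), so λ ≡ 8.
  x = λ² - 8 - 12 = 64 - 20 ≡ 5; y = λ·(8 - 5) - 11 ≡ 0. → (5, 0)
6P: (5, 0) + (12, 4). λ = (4 - 0)/(12 - 5) ≡ 4/7 mod 13. 7⁻¹ ≡ 2 (mod 13), so λ ≡ 8.
  x = λ² - 5 - 12 = 64 - 17 ≡ 8; y = λ·(5 - 8) - 0 ≡ 2. → (8, 2)
7P: (8, 2) + (12, 4). λ = (4 - 2)/(12 - 8) ≡ 2/4 mod 13. 4⁻¹ ≡ 10 (mod 13), so λ ≡ 7.
  x = λ² - 8 - 12 = 49 - 20 ≡ 3; y = λ·(8 - 3) - 2 ≡ 7. → (3, 7)
8P: (3, 7) + (12, 4). λ = (4 - 7)/(12 - 3) ≡ 10/9 mod 13. 9⁻¹ ≡ 3 (mod 13) since 9·3 = 27 ≡ 1, so λ ≡ 4.
  x = λ² - 3 - 12 = 16 - 15 ≡ 1; y = λ·(3 - 1) - 7 ≡ 1. → (1, 1)
9P: (1, 1) + (12, 4). λ = (4 - 1)/(12 - 1) ≡ 3/11 mod 13. 11⁻¹ ≡ 6 (mod 13), so λ ≡ 5.
  x = λ² - 1 - 12 = 25 - 13 ≡ 12; y = λ·(1 - 12) - 1 ≡ 9. → (12, 9)
10P: (12, 9) + (12, 4): same x and y₁ ≡ -y₂, so the sum is the point at infinity.
10P = the point at infinity, so the order is 10.

10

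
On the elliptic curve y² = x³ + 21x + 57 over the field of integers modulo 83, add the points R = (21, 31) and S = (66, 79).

(21, 31) + (66, 79). λ = (79 - 31)/(66 - 21) ≡ 48/45 mod 83. 45⁻¹ ≡ 24 (mod 83), so λ ≡ 73.
  x = λ² - 21 - 66 = 5329 - 87 ≡ 13; y = λ·(21 - 13) - 31 ≡ 55. → (13, 55)

(13, 55)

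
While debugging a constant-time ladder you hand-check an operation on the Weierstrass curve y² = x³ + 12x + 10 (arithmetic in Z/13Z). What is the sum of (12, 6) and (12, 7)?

The two points share x = 12 and their y-coordinates satisfy 6 + 7 ≡ 0 (mod 13), so they are inverses. Their sum is the point at infinity.

O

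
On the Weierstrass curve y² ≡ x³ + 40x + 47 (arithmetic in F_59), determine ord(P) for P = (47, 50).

2P: tangent at (47, 50): λ = (3·47² + 40)/(2·50) ≡ 0/41. 41⁻¹ ≡ 36 (mod 59), so λ ≡ 0·36 ≡ 0.
  x = λ² - 47 - 47 = 0 - 94 ≡ 24; y = λ·(47 - 24) - 50 ≡ 9. → (24, 9)
3P: (24, 9) + (47, 50). λ = (50 - 9)/(47 - 24) ≡ 41/23 mod 59. 23⁻¹ ≡ 18 (mod 59) since 23·18 = 414 ≡ 1, so λ ≡ 30.
  x = λ² - 24 - 47 = 900 - 71 ≡ 3; y = λ·(24 - 3) - 9 ≡ 31. → (3, 31)
4P: (3, 31) + (47, 50). λ = (50 - 31)/(47 - 3) ≡ 19/44 mod 59. 44⁻¹ ≡ 55 (mod 59), so λ ≡ 42.
  x = λ² - 3 - 47 = 1764 - 50 ≡ 3; y = λ·(3 - 3) - 31 ≡ 28. → (3, 28)
5P: (3, 28) + (47, 50). λ = (50 - 28)/(47 - 3) ≡ 22/44 mod 59. 44⁻¹ ≡ 55 (mod 59), so λ ≡ 30.
  x = λ² - 3 - 47 = 900 - 50 ≡ 24; y = λ·(3 - 24) - 28 ≡ 50. → (24, 50)
6P: (24, 50) + (47, 50). λ = (50 - 50)/(47 - 24) ≡ 0/23 mod 59. 23⁻¹ ≡ 18 (mod 59), so λ ≡ 0.
  x = λ² - 24 - 47 = 0 - 71 ≡ 47; y = λ·(24 - 47) - 50 ≡ 9. → (47, 9)
7P: (47, 9) + (47, 50): same x and y₁ ≡ -y₂, so the sum is the point at infinity.
7P = the point at infinity, so the order is 7.

7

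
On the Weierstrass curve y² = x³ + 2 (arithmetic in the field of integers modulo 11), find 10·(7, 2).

Write Q = (7, 2).
Double-and-add on 10 = (1010)₂. Start with Q = (7, 2) for the leading 1-bit.
double: tangent at (7, 2): λ = (3·7² + 0)/(2·2) ≡ 4/4. 4⁻¹ ≡ 3 (mod 11) since 4·3 = 12 ≡ 1, so λ ≡ 4·3 ≡ 1.
  x = λ² - 7 - 7 = 1 - 14 ≡ 9; y = λ·(7 - 9) - 2 ≡ 7. → (9, 7)
double: tangent at (9, 7): λ = (3·9² + 0)/(2·7) ≡ 1/3. 3⁻¹ ≡ 4 (mod 11), so λ ≡ 1·4 ≡ 4.
  x = λ² - 9 - 9 = 16 - 18 ≡ 9; y = λ·(9 - 9) - 7 ≡ 4. → (9, 4)
add Q: (9, 4) + (7, 2). λ = (2 - 4)/(7 - 9) ≡ 9/9 mod 11. 9⁻¹ ≡ 5 (mod 11), so λ ≡ 1.
  x = λ² - 9 - 7 = 1 - 16 ≡ 7; y = λ·(9 - 7) - 4 ≡ 9. → (7, 9)
double: tangent at (7, 9): λ = (3·7² + 0)/(2·9) ≡ 4/7. 7⁻¹ ≡ 8 (mod 11), so λ ≡ 4·8 ≡ 10.
  x = λ² - 7 - 7 = 100 - 14 ≡ 9; y = λ·(7 - 9) - 9 ≡ 4. → (9, 4)

(9, 4)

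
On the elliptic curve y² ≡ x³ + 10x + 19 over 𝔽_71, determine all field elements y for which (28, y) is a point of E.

x³ + 10x + 19 = 22251 ≡ 28 (mod 71).
28 is a non-residue mod 71; no y exists.

none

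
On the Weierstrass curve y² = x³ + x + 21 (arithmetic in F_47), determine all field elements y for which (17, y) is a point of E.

x³ + 1x + 21 = 4951 ≡ 16 (mod 47).
Square roots of 16 mod 47: 4 and 43 (since 4² = 16 ≡ 16).

4, 43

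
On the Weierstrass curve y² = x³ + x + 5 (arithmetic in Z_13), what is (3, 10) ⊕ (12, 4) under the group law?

(10, 12)

(3, 10) + (12, 4). λ = (4 - 10)/(12 - 3) ≡ 7/9 mod 13. 9⁻¹ ≡ 3 (mod 13), so λ ≡ 8.
  x = λ² - 3 - 12 = 64 - 15 ≡ 10; y = λ·(3 - 10) - 10 ≡ 12. → (10, 12)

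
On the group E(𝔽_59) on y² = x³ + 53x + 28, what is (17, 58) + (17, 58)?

tangent at (17, 58): λ = (3·17² + 53)/(2·58) ≡ 35/57. 57⁻¹ ≡ 29 (mod 59), so λ ≡ 35·29 ≡ 12.
  x = λ² - 17 - 17 = 144 - 34 ≡ 51; y = λ·(17 - 51) - 58 ≡ 6. → (51, 6)

(51, 6)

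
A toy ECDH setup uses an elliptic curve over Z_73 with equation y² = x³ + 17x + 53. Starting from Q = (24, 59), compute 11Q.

Double-and-add on 11 = (1011)₂. Start with Q = (24, 59) for the leading 1-bit.
double: tangent at (24, 59): λ = (3·24² + 17)/(2·59) ≡ 66/45. 45⁻¹ ≡ 13 (mod 73) since 45·13 = 585 ≡ 1, so λ ≡ 66·13 ≡ 55.
  x = λ² - 24 - 24 = 3025 - 48 ≡ 57; y = λ·(24 - 57) - 59 ≡ 24. → (57, 24)
double: tangent at (57, 24): λ = (3·57² + 17)/(2·24) ≡ 55/48. 48⁻¹ ≡ 35 (mod 73), so λ ≡ 55·35 ≡ 27.
  x = λ² - 57 - 57 = 729 - 114 ≡ 31; y = λ·(57 - 31) - 24 ≡ 21. → (31, 21)
add Q: (31, 21) + (24, 59). λ = (59 - 21)/(24 - 31) ≡ 38/66 mod 73. 66⁻¹ ≡ 52 (mod 73) since 66·52 = 3432 ≡ 1, so λ ≡ 5.
  x = λ² - 31 - 24 = 25 - 55 ≡ 43; y = λ·(31 - 43) - 21 ≡ 65. → (43, 65)
double: tangent at (43, 65): λ = (3·43² + 17)/(2·65) ≡ 16/57. 57⁻¹ ≡ 41 (mod 73), so λ ≡ 16·41 ≡ 72.
  x = λ² - 43 - 43 = 5184 - 86 ≡ 61; y = λ·(43 - 61) - 65 ≡ 26. → (61, 26)
add Q: (61, 26) + (24, 59). λ = (59 - 26)/(24 - 61) ≡ 33/36 mod 73. 36⁻¹ ≡ 71 (mod 73) since 36·71 = 2556 ≡ 1, so λ ≡ 7.
  x = λ² - 61 - 24 = 49 - 85 ≡ 37; y = λ·(61 - 37) - 26 ≡ 69. → (37, 69)

(37, 69)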